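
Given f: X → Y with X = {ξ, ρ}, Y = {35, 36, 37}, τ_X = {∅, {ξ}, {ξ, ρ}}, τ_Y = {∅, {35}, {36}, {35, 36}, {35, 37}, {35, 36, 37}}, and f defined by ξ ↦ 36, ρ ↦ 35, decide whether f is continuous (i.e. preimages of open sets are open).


f is NOT continuous.

Compute f^{-1}(U) for each U ∈ τ_Y:
  U = ∅: f^{-1}(U) = ∅ ∈ τ_X ✓.
  U = {35}: f^{-1}(U) = {ρ} ∉ τ_X ✗.
  U = {36}: f^{-1}(U) = {ξ} ∈ τ_X ✓.
  U = {35, 36}: f^{-1}(U) = {ξ, ρ} ∈ τ_X ✓.
  U = {35, 37}: f^{-1}(U) = {ρ} ∉ τ_X ✗.
  U = {35, 36, 37}: f^{-1}(U) = {ξ, ρ} ∈ τ_X ✓.
Found U = {35} with f^{-1}(U) = {ρ} not in τ_X. Therefore f is NOT continuous.


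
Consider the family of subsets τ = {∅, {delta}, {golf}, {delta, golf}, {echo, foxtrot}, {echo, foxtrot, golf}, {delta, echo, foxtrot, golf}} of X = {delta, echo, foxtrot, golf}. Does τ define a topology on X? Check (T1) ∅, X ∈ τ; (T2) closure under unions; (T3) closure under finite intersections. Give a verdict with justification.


τ is NOT a topology on X.

Axiom (T1): ∅ ∈ τ? Yes; X ∈ τ? Yes.
Axiom (T2/T3): check pairwise unions and intersections of members of τ.
Counterexample for (T2): {delta} ∪ {echo, foxtrot} = {delta, echo, foxtrot} ∉ τ. Therefore τ is NOT a topology.


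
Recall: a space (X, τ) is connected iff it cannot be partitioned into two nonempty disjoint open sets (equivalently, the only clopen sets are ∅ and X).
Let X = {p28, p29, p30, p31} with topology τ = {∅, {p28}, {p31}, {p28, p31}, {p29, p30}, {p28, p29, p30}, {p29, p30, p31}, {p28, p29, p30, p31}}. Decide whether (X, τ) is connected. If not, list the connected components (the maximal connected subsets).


(X, τ) is disconnected; components = [{p28}, {p31}, {p29, p30}].

Find clopen sets (U ∈ τ with X ∖ U ∈ τ):
  U = ∅, X ∖ U = {p28, p29, p30, p31} — both open, so U is clopen.
  U = {p28}, X ∖ U = {p29, p30, p31} — both open, so U is clopen.
  U = {p31}, X ∖ U = {p28, p29, p30} — both open, so U is clopen.
  U = {p28, p31}, X ∖ U = {p29, p30} — both open, so U is clopen.
  U = {p29, p30}, X ∖ U = {p28, p31} — both open, so U is clopen.
  U = {p28, p29, p30}, X ∖ U = {p31} — both open, so U is clopen.
  U = {p29, p30, p31}, X ∖ U = {p28} — both open, so U is clopen.
  U = {p28, p29, p30, p31}, X ∖ U = ∅ — both open, so U is clopen.
Nontrivial clopen(s) exist: e.g. {p28, p31}. So (X, τ) is disconnected.
Compute connected components by grouping points that agree on all clopens:
  component: {p28}
  component: {p31}
  component: {p29, p30}


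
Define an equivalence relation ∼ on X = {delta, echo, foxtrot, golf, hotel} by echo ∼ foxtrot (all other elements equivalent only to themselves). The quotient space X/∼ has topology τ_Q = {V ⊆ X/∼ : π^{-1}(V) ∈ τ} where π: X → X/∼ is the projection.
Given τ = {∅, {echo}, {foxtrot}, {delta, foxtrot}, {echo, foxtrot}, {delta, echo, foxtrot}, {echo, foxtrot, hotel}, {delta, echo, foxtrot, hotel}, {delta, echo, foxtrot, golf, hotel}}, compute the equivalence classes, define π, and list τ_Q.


X/∼ = {[delta], [echo=foxtrot], [golf], [hotel]}; |τ_Q| = 6.

Equivalence classes: [delta], [echo=foxtrot], [golf], [hotel].
Quotient map π: X → X/∼ sends delta ↦ [delta], echo ↦ [echo=foxtrot], foxtrot ↦ [echo=foxtrot], golf ↦ [golf], hotel ↦ [hotel].
For each subset V ⊆ X/∼, compute π^{-1}(V) ⊆ X and check whether π^{-1}(V) ∈ τ. V is open in τ_Q iff π^{-1}(V) ∈ τ.
  V = {}: π^{-1}(V) = ∅ ∈ τ ✓.
  V = {[delta]}: π^{-1}(V) = {delta} ∉ τ ✗.
  V = {[echo=foxtrot]}: π^{-1}(V) = {echo, foxtrot} ∈ τ ✓.
  V = {[delta], [echo=foxtrot]}: π^{-1}(V) = {delta, echo, foxtrot} ∈ τ ✓.
  V = {[golf]}: π^{-1}(V) = {golf} ∉ τ ✗.
  V = {[delta], [golf]}: π^{-1}(V) = {delta, golf} ∉ τ ✗.
  V = {[echo=foxtrot], [golf]}: π^{-1}(V) = {echo, foxtrot, golf} ∉ τ ✗.
  V = {[delta], [echo=foxtrot], [golf]}: π^{-1}(V) = {delta, echo, foxtrot, golf} ∉ τ ✗.
  V = {[hotel]}: π^{-1}(V) = {hotel} ∉ τ ✗.
  V = {[delta], [hotel]}: π^{-1}(V) = {delta, hotel} ∉ τ ✗.
  V = {[echo=foxtrot], [hotel]}: π^{-1}(V) = {echo, foxtrot, hotel} ∈ τ ✓.
  V = {[delta], [echo=foxtrot], [hotel]}: π^{-1}(V) = {delta, echo, foxtrot, hotel} ∈ τ ✓.
  V = {[golf], [hotel]}: π^{-1}(V) = {golf, hotel} ∉ τ ✗.
  V = {[delta], [golf], [hotel]}: π^{-1}(V) = {delta, golf, hotel} ∉ τ ✗.
  V = {[echo=foxtrot], [golf], [hotel]}: π^{-1}(V) = {echo, foxtrot, golf, hotel} ∉ τ ✗.
  V = {[delta], [echo=foxtrot], [golf], [hotel]}: π^{-1}(V) = {delta, echo, foxtrot, golf, hotel} ∈ τ ✓.
Open sets in the quotient: τ_Q = {{}, {[echo=foxtrot]}, {[delta], [echo=foxtrot]}, {[echo=foxtrot], [hotel]}, {[delta], [echo=foxtrot], [hotel]}, {[delta], [echo=foxtrot], [golf], [hotel]}} (6 elements).


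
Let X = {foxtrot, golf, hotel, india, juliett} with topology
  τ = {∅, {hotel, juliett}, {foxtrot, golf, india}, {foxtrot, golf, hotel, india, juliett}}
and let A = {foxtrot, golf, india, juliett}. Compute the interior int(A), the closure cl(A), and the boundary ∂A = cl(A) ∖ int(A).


int(A) = {foxtrot, golf, india}, cl(A) = {foxtrot, golf, hotel, india, juliett}, ∂A = {hotel, juliett}.

Closed sets in (X, τ) are complements of opens:
  closed(X, τ) = {∅, {hotel, juliett}, {foxtrot, golf, india}, {foxtrot, golf, hotel, india, juliett}}.
int(A) = ⋃ {U ∈ τ : U ⊆ A}. Opens contained in A: ∅, {foxtrot, golf, india}.
Taking the union of these: int(A) = {foxtrot, golf, india}.
cl(A) = ⋂ {C closed : A ⊆ C}. Closed sets containing A: {foxtrot, golf, hotel, india, juliett}.
Intersecting these: cl(A) = {foxtrot, golf, hotel, india, juliett}.
∂A = cl(A) ∖ int(A) = {foxtrot, golf, hotel, india, juliett} ∖ {foxtrot, golf, india} = {hotel, juliett}.


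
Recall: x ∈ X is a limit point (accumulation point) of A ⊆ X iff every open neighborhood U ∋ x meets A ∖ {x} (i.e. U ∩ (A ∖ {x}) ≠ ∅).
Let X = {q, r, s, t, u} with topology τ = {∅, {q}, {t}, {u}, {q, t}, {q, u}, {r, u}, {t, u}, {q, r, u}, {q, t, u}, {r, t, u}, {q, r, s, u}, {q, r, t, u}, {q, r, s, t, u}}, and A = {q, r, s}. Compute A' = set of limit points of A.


A' = {s}

For each x ∈ X, list the open sets U ∈ τ with x ∈ U, then check whether U ∩ (A ∖ {x}) ≠ ∅ for every such U.
  x = q: open {q} ∋ x has {q} ∩ (A ∖ {q}) = ∅, so x is NOT a limit point.
  x = r: open {r, u} ∋ x has {r, u} ∩ (A ∖ {r}) = ∅, so x is NOT a limit point.
  x = s: opens ∋ x are {q, r, s, u}, {q, r, s, t, u}; each meets A ∖ {s}, so x IS a limit point.
  x = t: open {t} ∋ x has {t} ∩ (A ∖ {t}) = ∅, so x is NOT a limit point.
  x = u: open {u} ∋ x has {u} ∩ (A ∖ {u}) = ∅, so x is NOT a limit point.
Collecting: A' = {s}.


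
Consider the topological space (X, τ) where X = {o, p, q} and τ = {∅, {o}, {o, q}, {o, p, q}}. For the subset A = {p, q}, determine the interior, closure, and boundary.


int(A) = ∅, cl(A) = {p, q}, ∂A = {p, q}.

Closed sets in (X, τ) are complements of opens:
  closed(X, τ) = {∅, {p}, {p, q}, {o, p, q}}.
int(A) = ⋃ {U ∈ τ : U ⊆ A}. Opens contained in A: ∅.
Taking the union of these: int(A) = ∅.
cl(A) = ⋂ {C closed : A ⊆ C}. Closed sets containing A: {p, q}, {o, p, q}.
Intersecting these: cl(A) = {p, q}.
∂A = cl(A) ∖ int(A) = {p, q} ∖ ∅ = {p, q}.


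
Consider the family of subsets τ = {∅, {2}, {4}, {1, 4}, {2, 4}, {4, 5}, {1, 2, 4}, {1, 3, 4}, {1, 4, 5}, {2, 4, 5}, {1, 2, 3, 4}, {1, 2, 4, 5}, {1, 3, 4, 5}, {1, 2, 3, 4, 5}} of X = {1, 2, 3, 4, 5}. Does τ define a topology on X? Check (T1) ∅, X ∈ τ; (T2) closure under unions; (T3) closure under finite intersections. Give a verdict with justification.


τ IS a topology on X.

Axiom (T1): ∅ ∈ τ? Yes; X ∈ τ? Yes.
Axiom (T2/T3): check pairwise unions and intersections of members of τ.
All pairwise intersections and unions checked — each lies in τ. Therefore τ satisfies (T1), (T2), (T3): it IS a topology on X.


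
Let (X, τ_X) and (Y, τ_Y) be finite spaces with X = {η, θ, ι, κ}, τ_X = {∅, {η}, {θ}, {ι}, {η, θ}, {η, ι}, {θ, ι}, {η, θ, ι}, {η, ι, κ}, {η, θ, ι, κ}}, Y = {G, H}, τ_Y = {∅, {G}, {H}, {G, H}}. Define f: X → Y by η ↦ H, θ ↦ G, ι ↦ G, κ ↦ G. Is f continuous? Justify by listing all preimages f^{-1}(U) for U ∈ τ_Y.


f is NOT continuous.

Compute f^{-1}(U) for each U ∈ τ_Y:
  U = ∅: f^{-1}(U) = ∅ ∈ τ_X ✓.
  U = {G}: f^{-1}(U) = {θ, ι, κ} ∉ τ_X ✗.
  U = {H}: f^{-1}(U) = {η} ∈ τ_X ✓.
  U = {G, H}: f^{-1}(U) = {η, θ, ι, κ} ∈ τ_X ✓.
Found U = {G} with f^{-1}(U) = {θ, ι, κ} not in τ_X. Therefore f is NOT continuous.


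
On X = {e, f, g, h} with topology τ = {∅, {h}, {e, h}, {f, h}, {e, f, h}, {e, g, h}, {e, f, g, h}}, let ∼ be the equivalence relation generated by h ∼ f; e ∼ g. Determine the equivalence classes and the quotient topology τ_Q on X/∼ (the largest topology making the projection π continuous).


X/∼ = {[e=g], [f=h]}; |τ_Q| = 3.

Equivalence classes: [e=g], [f=h].
Quotient map π: X → X/∼ sends e ↦ [e=g], f ↦ [f=h], g ↦ [e=g], h ↦ [f=h].
For each subset V ⊆ X/∼, compute π^{-1}(V) ⊆ X and check whether π^{-1}(V) ∈ τ. V is open in τ_Q iff π^{-1}(V) ∈ τ.
  V = {}: π^{-1}(V) = ∅ ∈ τ ✓.
  V = {[e=g]}: π^{-1}(V) = {e, g} ∉ τ ✗.
  V = {[f=h]}: π^{-1}(V) = {f, h} ∈ τ ✓.
  V = {[e=g], [f=h]}: π^{-1}(V) = {e, f, g, h} ∈ τ ✓.
Open sets in the quotient: τ_Q = {{}, {[f=h]}, {[e=g], [f=h]}} (3 elements).


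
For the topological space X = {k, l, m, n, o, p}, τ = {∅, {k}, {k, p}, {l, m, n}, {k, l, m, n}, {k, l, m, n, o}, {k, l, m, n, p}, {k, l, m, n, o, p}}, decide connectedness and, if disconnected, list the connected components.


(X, τ) is connected.

Find clopen sets (U ∈ τ with X ∖ U ∈ τ):
  U = ∅, X ∖ U = {k, l, m, n, o, p} — both open, so U is clopen.
  U = {k, l, m, n, o, p}, X ∖ U = ∅ — both open, so U is clopen.
Only trivial clopens (∅ and X) exist, so (X, τ) is connected.
Compute connected components by grouping points that agree on all clopens:
  component: {k, l, m, n, o, p}


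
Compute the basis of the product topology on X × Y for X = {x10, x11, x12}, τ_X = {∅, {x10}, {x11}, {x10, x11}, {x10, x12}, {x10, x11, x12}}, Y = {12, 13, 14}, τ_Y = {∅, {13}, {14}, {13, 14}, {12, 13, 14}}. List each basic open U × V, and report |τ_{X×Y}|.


Basis B = {∅ × ∅, {x10} × {13}, {x10} × {14}, {x11} × {13}, {x11} × {14}, {x10} × {13, 14}, {x10, x11} × {13}, {x10, x12} × {13}, {x10, x11} × {14}, {x10, x12} × {14}, {x11} × {13, 14}, {x10} × {12, 13, 14}, {x10, x11, x12} × {13}, {x10, x11, x12} × {14}, {x11} × {12, 13, 14}, {x10, x11} × {13, 14}, {x10, x12} × {13, 14}, {x10, x11} × {12, 13, 14}, {x10, x12} × {12, 13, 14}, {x10, x11, x12} × {13, 14}, {x10, x11, x12} × {12, 13, 14}}; |τ_{X×Y}| = 70.

Enumerate products U × V with U ∈ τ_X, V ∈ τ_Y (deduplicated):
  ∅ × ∅ = {} (∅)
  {x10} × {13} = {(x10,13)}
  {x10} × {14} = {(x10,14)}
  {x11} × {13} = {(x11,13)}
  {x11} × {14} = {(x11,14)}
  {x10} × {13, 14} = {(x10,13), (x10,14)}
  {x10, x11} × {13} = {(x10,13), (x11,13)}
  {x10, x12} × {13} = {(x10,13), (x12,13)}
  {x10, x11} × {14} = {(x10,14), (x11,14)}
  {x10, x12} × {14} = {(x10,14), (x12,14)}
  {x11} × {13, 14} = {(x11,13), (x11,14)}
  {x10} × {12, 13, 14} = {(x10,12), (x10,13), (x10,14)}
  {x10, x11, x12} × {13} = {(x10,13), (x11,13), (x12,13)}
  {x10, x11, x12} × {14} = {(x10,14), (x11,14), (x12,14)}
  {x11} × {12, 13, 14} = {(x11,12), (x11,13), (x11,14)}
  {x10, x11} × {13, 14} = {(x10,13), (x10,14), (x11,13), (x11,14)}
  {x10, x12} × {13, 14} = {(x10,13), (x10,14), (x12,13), (x12,14)}
  {x10, x11} × {12, 13, 14} = {(x10,12), (x10,13), (x10,14), (x11,12), (x11,13), (x11,14)}
  {x10, x12} × {12, 13, 14} = {(x10,12), (x10,13), (x10,14), (x12,12), (x12,13), (x12,14)}
  {x10, x11, x12} × {13, 14} = {(x10,13), (x10,14), (x11,13), (x11,14), (x12,13), (x12,14)}
  {x10, x11, x12} × {12, 13, 14} = {(x10,12), (x10,13), (x10,14), (x11,12), (x11,13), (x11,14), (x12,12), (x12,13), (x12,14)}
These 21 distinct sets form the basis B.
Close under arbitrary unions to get τ_{X×Y}; counting gives |τ_{X×Y}| = 70.


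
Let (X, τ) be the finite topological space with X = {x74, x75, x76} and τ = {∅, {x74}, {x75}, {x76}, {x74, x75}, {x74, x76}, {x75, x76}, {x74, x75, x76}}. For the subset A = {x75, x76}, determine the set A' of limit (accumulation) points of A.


A' = ∅

For each x ∈ X, list the open sets U ∈ τ with x ∈ U, then check whether U ∩ (A ∖ {x}) ≠ ∅ for every such U.
  x = x74: open {x74} ∋ x has {x74} ∩ (A ∖ {x74}) = ∅, so x is NOT a limit point.
  x = x75: open {x75} ∋ x has {x75} ∩ (A ∖ {x75}) = ∅, so x is NOT a limit point.
  x = x76: open {x76} ∋ x has {x76} ∩ (A ∖ {x76}) = ∅, so x is NOT a limit point.
Collecting: A' = ∅.


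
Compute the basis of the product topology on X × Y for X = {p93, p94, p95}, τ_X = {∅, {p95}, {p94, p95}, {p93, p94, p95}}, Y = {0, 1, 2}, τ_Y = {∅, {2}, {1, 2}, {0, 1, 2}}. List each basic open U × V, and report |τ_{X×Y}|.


Basis B = {∅ × ∅, {p95} × {2}, {p94, p95} × {2}, {p95} × {1, 2}, {p93, p94, p95} × {2}, {p95} × {0, 1, 2}, {p94, p95} × {1, 2}, {p93, p94, p95} × {1, 2}, {p94, p95} × {0, 1, 2}, {p93, p94, p95} × {0, 1, 2}}; |τ_{X×Y}| = 20.

Enumerate products U × V with U ∈ τ_X, V ∈ τ_Y (deduplicated):
  ∅ × ∅ = {} (∅)
  {p95} × {2} = {(p95,2)}
  {p94, p95} × {2} = {(p94,2), (p95,2)}
  {p95} × {1, 2} = {(p95,1), (p95,2)}
  {p93, p94, p95} × {2} = {(p93,2), (p94,2), (p95,2)}
  {p95} × {0, 1, 2} = {(p95,0), (p95,1), (p95,2)}
  {p94, p95} × {1, 2} = {(p94,1), (p94,2), (p95,1), (p95,2)}
  {p93, p94, p95} × {1, 2} = {(p93,1), (p93,2), (p94,1), (p94,2), (p95,1), (p95,2)}
  {p94, p95} × {0, 1, 2} = {(p94,0), (p94,1), (p94,2), (p95,0), (p95,1), (p95,2)}
  {p93, p94, p95} × {0, 1, 2} = {(p93,0), (p93,1), (p93,2), (p94,0), (p94,1), (p94,2), (p95,0), (p95,1), (p95,2)}
These 10 distinct sets form the basis B.
Close under arbitrary unions to get τ_{X×Y}; counting gives |τ_{X×Y}| = 20.


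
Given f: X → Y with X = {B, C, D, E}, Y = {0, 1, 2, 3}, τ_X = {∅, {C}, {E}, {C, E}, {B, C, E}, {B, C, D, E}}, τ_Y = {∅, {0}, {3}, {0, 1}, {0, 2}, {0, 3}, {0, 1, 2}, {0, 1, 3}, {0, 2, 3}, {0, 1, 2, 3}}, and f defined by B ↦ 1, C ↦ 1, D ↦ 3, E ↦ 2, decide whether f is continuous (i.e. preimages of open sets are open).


f is NOT continuous.

Compute f^{-1}(U) for each U ∈ τ_Y:
  U = ∅: f^{-1}(U) = ∅ ∈ τ_X ✓.
  U = {0}: f^{-1}(U) = ∅ ∈ τ_X ✓.
  U = {3}: f^{-1}(U) = {D} ∉ τ_X ✗.
  U = {0, 1}: f^{-1}(U) = {B, C} ∉ τ_X ✗.
  U = {0, 2}: f^{-1}(U) = {E} ∈ τ_X ✓.
  U = {0, 3}: f^{-1}(U) = {D} ∉ τ_X ✗.
  U = {0, 1, 2}: f^{-1}(U) = {B, C, E} ∈ τ_X ✓.
  U = {0, 1, 3}: f^{-1}(U) = {B, C, D} ∉ τ_X ✗.
  U = {0, 2, 3}: f^{-1}(U) = {D, E} ∉ τ_X ✗.
  U = {0, 1, 2, 3}: f^{-1}(U) = {B, C, D, E} ∈ τ_X ✓.
Found U = {3} with f^{-1}(U) = {D} not in τ_X. Therefore f is NOT continuous.


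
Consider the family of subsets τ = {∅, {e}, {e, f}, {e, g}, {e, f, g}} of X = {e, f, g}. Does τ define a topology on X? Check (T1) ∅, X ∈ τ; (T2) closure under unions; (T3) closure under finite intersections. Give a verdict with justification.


τ IS a topology on X.

Axiom (T1): ∅ ∈ τ? Yes; X ∈ τ? Yes.
Axiom (T2/T3): check pairwise unions and intersections of members of τ.
All pairwise intersections and unions checked — each lies in τ. Therefore τ satisfies (T1), (T2), (T3): it IS a topology on X.


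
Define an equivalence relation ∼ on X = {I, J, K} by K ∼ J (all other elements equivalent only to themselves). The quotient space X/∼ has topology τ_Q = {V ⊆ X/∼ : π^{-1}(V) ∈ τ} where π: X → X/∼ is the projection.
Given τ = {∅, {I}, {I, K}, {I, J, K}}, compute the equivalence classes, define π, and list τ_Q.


X/∼ = {[I], [J=K]}; |τ_Q| = 3.

Equivalence classes: [I], [J=K].
Quotient map π: X → X/∼ sends I ↦ [I], J ↦ [J=K], K ↦ [J=K].
For each subset V ⊆ X/∼, compute π^{-1}(V) ⊆ X and check whether π^{-1}(V) ∈ τ. V is open in τ_Q iff π^{-1}(V) ∈ τ.
  V = {}: π^{-1}(V) = ∅ ∈ τ ✓.
  V = {[I]}: π^{-1}(V) = {I} ∈ τ ✓.
  V = {[J=K]}: π^{-1}(V) = {J, K} ∉ τ ✗.
  V = {[I], [J=K]}: π^{-1}(V) = {I, J, K} ∈ τ ✓.
Open sets in the quotient: τ_Q = {{}, {[I]}, {[I], [J=K]}} (3 elements).


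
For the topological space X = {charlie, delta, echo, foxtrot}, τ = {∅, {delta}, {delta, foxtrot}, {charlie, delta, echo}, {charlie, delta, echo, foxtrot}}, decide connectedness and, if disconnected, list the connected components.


(X, τ) is connected.

Find clopen sets (U ∈ τ with X ∖ U ∈ τ):
  U = ∅, X ∖ U = {charlie, delta, echo, foxtrot} — both open, so U is clopen.
  U = {charlie, delta, echo, foxtrot}, X ∖ U = ∅ — both open, so U is clopen.
Only trivial clopens (∅ and X) exist, so (X, τ) is connected.
Compute connected components by grouping points that agree on all clopens:
  component: {charlie, delta, echo, foxtrot}


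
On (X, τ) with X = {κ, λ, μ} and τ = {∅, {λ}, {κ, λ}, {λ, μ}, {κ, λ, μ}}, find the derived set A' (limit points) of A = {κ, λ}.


A' = {κ, μ}

For each x ∈ X, list the open sets U ∈ τ with x ∈ U, then check whether U ∩ (A ∖ {x}) ≠ ∅ for every such U.
  x = κ: opens ∋ x are {κ, λ}, {κ, λ, μ}; each meets A ∖ {κ}, so x IS a limit point.
  x = λ: open {λ} ∋ x has {λ} ∩ (A ∖ {λ}) = ∅, so x is NOT a limit point.
  x = μ: opens ∋ x are {λ, μ}, {κ, λ, μ}; each meets A ∖ {μ}, so x IS a limit point.
Collecting: A' = {κ, μ}.


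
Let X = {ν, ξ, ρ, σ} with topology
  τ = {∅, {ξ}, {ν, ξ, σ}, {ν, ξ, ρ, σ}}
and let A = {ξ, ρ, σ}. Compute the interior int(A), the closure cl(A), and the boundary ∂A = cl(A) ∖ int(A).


int(A) = {ξ}, cl(A) = {ν, ξ, ρ, σ}, ∂A = {ν, ρ, σ}.

Closed sets in (X, τ) are complements of opens:
  closed(X, τ) = {∅, {ρ}, {ν, ρ, σ}, {ν, ξ, ρ, σ}}.
int(A) = ⋃ {U ∈ τ : U ⊆ A}. Opens contained in A: ∅, {ξ}.
Taking the union of these: int(A) = {ξ}.
cl(A) = ⋂ {C closed : A ⊆ C}. Closed sets containing A: {ν, ξ, ρ, σ}.
Intersecting these: cl(A) = {ν, ξ, ρ, σ}.
∂A = cl(A) ∖ int(A) = {ν, ξ, ρ, σ} ∖ {ξ} = {ν, ρ, σ}.


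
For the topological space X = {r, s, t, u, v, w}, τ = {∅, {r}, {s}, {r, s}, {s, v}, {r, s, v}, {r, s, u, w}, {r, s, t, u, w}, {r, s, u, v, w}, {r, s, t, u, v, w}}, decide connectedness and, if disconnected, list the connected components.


(X, τ) is connected.

Find clopen sets (U ∈ τ with X ∖ U ∈ τ):
  U = ∅, X ∖ U = {r, s, t, u, v, w} — both open, so U is clopen.
  U = {r, s, t, u, v, w}, X ∖ U = ∅ — both open, so U is clopen.
Only trivial clopens (∅ and X) exist, so (X, τ) is connected.
Compute connected components by grouping points that agree on all clopens:
  component: {r, s, t, u, v, w}


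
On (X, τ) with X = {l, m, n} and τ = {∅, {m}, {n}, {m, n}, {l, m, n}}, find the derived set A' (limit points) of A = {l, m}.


A' = {l}

For each x ∈ X, list the open sets U ∈ τ with x ∈ U, then check whether U ∩ (A ∖ {x}) ≠ ∅ for every such U.
  x = l: opens ∋ x are {l, m, n}; each meets A ∖ {l}, so x IS a limit point.
  x = m: open {m} ∋ x has {m} ∩ (A ∖ {m}) = ∅, so x is NOT a limit point.
  x = n: open {n} ∋ x has {n} ∩ (A ∖ {n}) = ∅, so x is NOT a limit point.
Collecting: A' = {l}.


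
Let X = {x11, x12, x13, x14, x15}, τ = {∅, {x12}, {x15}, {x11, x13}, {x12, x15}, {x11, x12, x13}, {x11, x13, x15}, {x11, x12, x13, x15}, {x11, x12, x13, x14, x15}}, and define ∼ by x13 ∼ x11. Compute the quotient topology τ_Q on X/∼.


X/∼ = {[x11=x13], [x12], [x14], [x15]}; |τ_Q| = 9.

Equivalence classes: [x11=x13], [x12], [x14], [x15].
Quotient map π: X → X/∼ sends x11 ↦ [x11=x13], x12 ↦ [x12], x13 ↦ [x11=x13], x14 ↦ [x14], x15 ↦ [x15].
For each subset V ⊆ X/∼, compute π^{-1}(V) ⊆ X and check whether π^{-1}(V) ∈ τ. V is open in τ_Q iff π^{-1}(V) ∈ τ.
  V = {}: π^{-1}(V) = ∅ ∈ τ ✓.
  V = {[x11=x13]}: π^{-1}(V) = {x11, x13} ∈ τ ✓.
  V = {[x12]}: π^{-1}(V) = {x12} ∈ τ ✓.
  V = {[x11=x13], [x12]}: π^{-1}(V) = {x11, x12, x13} ∈ τ ✓.
  V = {[x14]}: π^{-1}(V) = {x14} ∉ τ ✗.
  V = {[x11=x13], [x14]}: π^{-1}(V) = {x11, x13, x14} ∉ τ ✗.
  V = {[x12], [x14]}: π^{-1}(V) = {x12, x14} ∉ τ ✗.
  V = {[x11=x13], [x12], [x14]}: π^{-1}(V) = {x11, x12, x13, x14} ∉ τ ✗.
  V = {[x15]}: π^{-1}(V) = {x15} ∈ τ ✓.
  V = {[x11=x13], [x15]}: π^{-1}(V) = {x11, x13, x15} ∈ τ ✓.
  V = {[x12], [x15]}: π^{-1}(V) = {x12, x15} ∈ τ ✓.
  V = {[x11=x13], [x12], [x15]}: π^{-1}(V) = {x11, x12, x13, x15} ∈ τ ✓.
  V = {[x14], [x15]}: π^{-1}(V) = {x14, x15} ∉ τ ✗.
  V = {[x11=x13], [x14], [x15]}: π^{-1}(V) = {x11, x13, x14, x15} ∉ τ ✗.
  V = {[x12], [x14], [x15]}: π^{-1}(V) = {x12, x14, x15} ∉ τ ✗.
  V = {[x11=x13], [x12], [x14], [x15]}: π^{-1}(V) = {x11, x12, x13, x14, x15} ∈ τ ✓.
Open sets in the quotient: τ_Q = {{}, {[x11=x13]}, {[x12]}, {[x11=x13], [x12]}, {[x15]}, {[x11=x13], [x15]}, {[x12], [x15]}, {[x11=x13], [x12], [x15]}, {[x11=x13], [x12], [x14], [x15]}} (9 elements).


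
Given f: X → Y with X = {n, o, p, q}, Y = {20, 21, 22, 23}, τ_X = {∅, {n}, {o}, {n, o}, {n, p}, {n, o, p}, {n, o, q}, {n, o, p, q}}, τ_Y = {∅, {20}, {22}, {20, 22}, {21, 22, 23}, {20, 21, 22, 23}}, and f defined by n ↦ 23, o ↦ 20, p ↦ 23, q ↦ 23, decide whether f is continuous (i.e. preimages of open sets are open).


f is NOT continuous.

Compute f^{-1}(U) for each U ∈ τ_Y:
  U = ∅: f^{-1}(U) = ∅ ∈ τ_X ✓.
  U = {20}: f^{-1}(U) = {o} ∈ τ_X ✓.
  U = {22}: f^{-1}(U) = ∅ ∈ τ_X ✓.
  U = {20, 22}: f^{-1}(U) = {o} ∈ τ_X ✓.
  U = {21, 22, 23}: f^{-1}(U) = {n, p, q} ∉ τ_X ✗.
  U = {20, 21, 22, 23}: f^{-1}(U) = {n, o, p, q} ∈ τ_X ✓.
Found U = {21, 22, 23} with f^{-1}(U) = {n, p, q} not in τ_X. Therefore f is NOT continuous.


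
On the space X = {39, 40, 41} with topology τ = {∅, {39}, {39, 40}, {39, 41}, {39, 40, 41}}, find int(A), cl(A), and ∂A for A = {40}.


int(A) = ∅, cl(A) = {40}, ∂A = {40}.

Closed sets in (X, τ) are complements of opens:
  closed(X, τ) = {∅, {40}, {41}, {40, 41}, {39, 40, 41}}.
int(A) = ⋃ {U ∈ τ : U ⊆ A}. Opens contained in A: ∅.
Taking the union of these: int(A) = ∅.
cl(A) = ⋂ {C closed : A ⊆ C}. Closed sets containing A: {40}, {40, 41}, {39, 40, 41}.
Intersecting these: cl(A) = {40}.
∂A = cl(A) ∖ int(A) = {40} ∖ ∅ = {40}.


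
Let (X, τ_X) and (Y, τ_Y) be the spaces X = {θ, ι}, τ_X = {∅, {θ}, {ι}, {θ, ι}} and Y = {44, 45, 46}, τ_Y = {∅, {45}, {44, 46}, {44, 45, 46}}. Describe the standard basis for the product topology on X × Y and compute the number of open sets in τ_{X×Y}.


Basis B = {∅ × ∅, {θ} × {45}, {ι} × {45}, {θ} × {44, 46}, {θ, ι} × {45}, {ι} × {44, 46}, {θ} × {44, 45, 46}, {ι} × {44, 45, 46}, {θ, ι} × {44, 46}, {θ, ι} × {44, 45, 46}}; |τ_{X×Y}| = 16.

Enumerate products U × V with U ∈ τ_X, V ∈ τ_Y (deduplicated):
  ∅ × ∅ = {} (∅)
  {θ} × {45} = {(θ,45)}
  {ι} × {45} = {(ι,45)}
  {θ} × {44, 46} = {(θ,44), (θ,46)}
  {θ, ι} × {45} = {(θ,45), (ι,45)}
  {ι} × {44, 46} = {(ι,44), (ι,46)}
  {θ} × {44, 45, 46} = {(θ,44), (θ,45), (θ,46)}
  {ι} × {44, 45, 46} = {(ι,44), (ι,45), (ι,46)}
  {θ, ι} × {44, 46} = {(θ,44), (θ,46), (ι,44), (ι,46)}
  {θ, ι} × {44, 45, 46} = {(θ,44), (θ,45), (θ,46), (ι,44), (ι,45), (ι,46)}
These 10 distinct sets form the basis B.
Close under arbitrary unions to get τ_{X×Y}; counting gives |τ_{X×Y}| = 16.


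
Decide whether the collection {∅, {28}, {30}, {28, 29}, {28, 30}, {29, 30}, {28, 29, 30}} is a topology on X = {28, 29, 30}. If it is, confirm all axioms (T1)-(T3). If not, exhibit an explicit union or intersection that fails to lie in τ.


τ is NOT a topology on X.

Axiom (T1): ∅ ∈ τ? Yes; X ∈ τ? Yes.
Axiom (T2/T3): check pairwise unions and intersections of members of τ.
Counterexample for (T3): {28, 29} ∩ {29, 30} = {29} ∉ τ. Therefore τ is NOT a topology.


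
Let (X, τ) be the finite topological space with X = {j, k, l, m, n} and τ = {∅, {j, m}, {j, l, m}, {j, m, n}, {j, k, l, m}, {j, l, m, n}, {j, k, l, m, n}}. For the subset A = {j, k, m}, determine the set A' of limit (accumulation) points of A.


A' = {j, k, l, m, n}

For each x ∈ X, list the open sets U ∈ τ with x ∈ U, then check whether U ∩ (A ∖ {x}) ≠ ∅ for every such U.
  x = j: opens ∋ x are {j, m}, {j, l, m}, {j, m, n}, {j, k, l, m}, {j, l, m, n}, {j, k, l, m, n}; each meets A ∖ {j}, so x IS a limit point.
  x = k: opens ∋ x are {j, k, l, m}, {j, k, l, m, n}; each meets A ∖ {k}, so x IS a limit point.
  x = l: opens ∋ x are {j, l, m}, {j, k, l, m}, {j, l, m, n}, {j, k, l, m, n}; each meets A ∖ {l}, so x IS a limit point.
  x = m: opens ∋ x are {j, m}, {j, l, m}, {j, m, n}, {j, k, l, m}, {j, l, m, n}, {j, k, l, m, n}; each meets A ∖ {m}, so x IS a limit point.
  x = n: opens ∋ x are {j, m, n}, {j, l, m, n}, {j, k, l, m, n}; each meets A ∖ {n}, so x IS a limit point.
Collecting: A' = {j, k, l, m, n}.


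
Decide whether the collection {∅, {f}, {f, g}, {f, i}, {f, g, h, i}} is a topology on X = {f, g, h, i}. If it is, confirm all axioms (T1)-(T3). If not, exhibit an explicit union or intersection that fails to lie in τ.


τ is NOT a topology on X.

Axiom (T1): ∅ ∈ τ? Yes; X ∈ τ? Yes.
Axiom (T2/T3): check pairwise unions and intersections of members of τ.
Counterexample for (T2): {f, g} ∪ {f, i} = {f, g, i} ∉ τ. Therefore τ is NOT a topology.


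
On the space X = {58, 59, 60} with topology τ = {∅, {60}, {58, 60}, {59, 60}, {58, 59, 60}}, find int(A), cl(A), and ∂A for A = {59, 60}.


int(A) = {59, 60}, cl(A) = {58, 59, 60}, ∂A = {58}.

Closed sets in (X, τ) are complements of opens:
  closed(X, τ) = {∅, {58}, {59}, {58, 59}, {58, 59, 60}}.
int(A) = ⋃ {U ∈ τ : U ⊆ A}. Opens contained in A: ∅, {60}, {59, 60}.
Taking the union of these: int(A) = {59, 60}.
cl(A) = ⋂ {C closed : A ⊆ C}. Closed sets containing A: {58, 59, 60}.
Intersecting these: cl(A) = {58, 59, 60}.
∂A = cl(A) ∖ int(A) = {58, 59, 60} ∖ {59, 60} = {58}.


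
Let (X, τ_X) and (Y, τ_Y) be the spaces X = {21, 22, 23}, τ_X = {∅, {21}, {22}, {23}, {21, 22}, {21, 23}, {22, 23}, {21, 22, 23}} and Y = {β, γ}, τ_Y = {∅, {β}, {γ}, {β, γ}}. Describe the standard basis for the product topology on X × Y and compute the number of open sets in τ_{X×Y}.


Basis B = {∅ × ∅, {21} × {β}, {21} × {γ}, {22} × {β}, {22} × {γ}, {23} × {β}, {23} × {γ}, {21} × {β, γ}, {21, 22} × {β}, {21, 23} × {β}, {21, 22} × {γ}, {21, 23} × {γ}, {22} × {β, γ}, {22, 23} × {β}, {22, 23} × {γ}, {23} × {β, γ}, {21, 22, 23} × {β}, {21, 22, 23} × {γ}, {21, 22} × {β, γ}, {21, 23} × {β, γ}, {22, 23} × {β, γ}, {21, 22, 23} × {β, γ}}; |τ_{X×Y}| = 64.

Enumerate products U × V with U ∈ τ_X, V ∈ τ_Y (deduplicated):
  ∅ × ∅ = {} (∅)
  {21} × {β} = {(21,β)}
  {21} × {γ} = {(21,γ)}
  {22} × {β} = {(22,β)}
  {22} × {γ} = {(22,γ)}
  {23} × {β} = {(23,β)}
  {23} × {γ} = {(23,γ)}
  {21} × {β, γ} = {(21,β), (21,γ)}
  {21, 22} × {β} = {(21,β), (22,β)}
  {21, 23} × {β} = {(21,β), (23,β)}
  {21, 22} × {γ} = {(21,γ), (22,γ)}
  {21, 23} × {γ} = {(21,γ), (23,γ)}
  {22} × {β, γ} = {(22,β), (22,γ)}
  {22, 23} × {β} = {(22,β), (23,β)}
  {22, 23} × {γ} = {(22,γ), (23,γ)}
  {23} × {β, γ} = {(23,β), (23,γ)}
  {21, 22, 23} × {β} = {(21,β), (22,β), (23,β)}
  {21, 22, 23} × {γ} = {(21,γ), (22,γ), (23,γ)}
  {21, 22} × {β, γ} = {(21,β), (21,γ), (22,β), (22,γ)}
  {21, 23} × {β, γ} = {(21,β), (21,γ), (23,β), (23,γ)}
  {22, 23} × {β, γ} = {(22,β), (22,γ), (23,β), (23,γ)}
  {21, 22, 23} × {β, γ} = {(21,β), (21,γ), (22,β), (22,γ), (23,β), (23,γ)}
These 22 distinct sets form the basis B.
Close under arbitrary unions to get τ_{X×Y}; counting gives |τ_{X×Y}| = 64.


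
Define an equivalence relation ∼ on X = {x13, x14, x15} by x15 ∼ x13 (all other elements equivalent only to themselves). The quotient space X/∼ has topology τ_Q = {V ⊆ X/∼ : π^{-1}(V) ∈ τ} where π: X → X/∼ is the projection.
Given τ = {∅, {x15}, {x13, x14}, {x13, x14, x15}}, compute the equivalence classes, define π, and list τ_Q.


X/∼ = {[x13=x15], [x14]}; |τ_Q| = 2.

Equivalence classes: [x13=x15], [x14].
Quotient map π: X → X/∼ sends x13 ↦ [x13=x15], x14 ↦ [x14], x15 ↦ [x13=x15].
For each subset V ⊆ X/∼, compute π^{-1}(V) ⊆ X and check whether π^{-1}(V) ∈ τ. V is open in τ_Q iff π^{-1}(V) ∈ τ.
  V = {}: π^{-1}(V) = ∅ ∈ τ ✓.
  V = {[x13=x15]}: π^{-1}(V) = {x13, x15} ∉ τ ✗.
  V = {[x14]}: π^{-1}(V) = {x14} ∉ τ ✗.
  V = {[x13=x15], [x14]}: π^{-1}(V) = {x13, x14, x15} ∈ τ ✓.
Open sets in the quotient: τ_Q = {{}, {[x13=x15], [x14]}} (2 elements).


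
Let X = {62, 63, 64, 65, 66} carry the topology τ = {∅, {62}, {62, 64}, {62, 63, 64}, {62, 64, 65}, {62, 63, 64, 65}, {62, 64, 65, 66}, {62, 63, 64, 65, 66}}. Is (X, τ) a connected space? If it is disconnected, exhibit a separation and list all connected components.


(X, τ) is connected.

Find clopen sets (U ∈ τ with X ∖ U ∈ τ):
  U = ∅, X ∖ U = {62, 63, 64, 65, 66} — both open, so U is clopen.
  U = {62, 63, 64, 65, 66}, X ∖ U = ∅ — both open, so U is clopen.
Only trivial clopens (∅ and X) exist, so (X, τ) is connected.
Compute connected components by grouping points that agree on all clopens:
  component: {62, 63, 64, 65, 66}


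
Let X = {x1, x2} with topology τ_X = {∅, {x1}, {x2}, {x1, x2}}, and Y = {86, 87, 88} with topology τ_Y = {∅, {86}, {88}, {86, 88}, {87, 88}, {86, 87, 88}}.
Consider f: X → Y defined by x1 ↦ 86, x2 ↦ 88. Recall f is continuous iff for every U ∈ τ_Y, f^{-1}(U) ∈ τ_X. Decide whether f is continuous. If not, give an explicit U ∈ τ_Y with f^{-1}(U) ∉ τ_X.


f IS continuous.

Compute f^{-1}(U) for each U ∈ τ_Y:
  U = ∅: f^{-1}(U) = ∅ ∈ τ_X ✓.
  U = {86}: f^{-1}(U) = {x1} ∈ τ_X ✓.
  U = {88}: f^{-1}(U) = {x2} ∈ τ_X ✓.
  U = {86, 88}: f^{-1}(U) = {x1, x2} ∈ τ_X ✓.
  U = {87, 88}: f^{-1}(U) = {x2} ∈ τ_X ✓.
  U = {86, 87, 88}: f^{-1}(U) = {x1, x2} ∈ τ_X ✓.
Every preimage lies in τ_X, so f IS continuous.


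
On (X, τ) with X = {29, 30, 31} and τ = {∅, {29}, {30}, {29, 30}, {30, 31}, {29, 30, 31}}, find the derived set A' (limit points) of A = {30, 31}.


A' = {31}

For each x ∈ X, list the open sets U ∈ τ with x ∈ U, then check whether U ∩ (A ∖ {x}) ≠ ∅ for every such U.
  x = 29: open {29} ∋ x has {29} ∩ (A ∖ {29}) = ∅, so x is NOT a limit point.
  x = 30: open {30} ∋ x has {30} ∩ (A ∖ {30}) = ∅, so x is NOT a limit point.
  x = 31: opens ∋ x are {30, 31}, {29, 30, 31}; each meets A ∖ {31}, so x IS a limit point.
Collecting: A' = {31}.


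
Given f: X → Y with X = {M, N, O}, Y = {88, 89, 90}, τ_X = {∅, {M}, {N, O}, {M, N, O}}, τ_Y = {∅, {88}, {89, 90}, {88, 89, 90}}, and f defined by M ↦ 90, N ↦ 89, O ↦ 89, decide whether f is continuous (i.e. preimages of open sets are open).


f IS continuous.

Compute f^{-1}(U) for each U ∈ τ_Y:
  U = ∅: f^{-1}(U) = ∅ ∈ τ_X ✓.
  U = {88}: f^{-1}(U) = ∅ ∈ τ_X ✓.
  U = {89, 90}: f^{-1}(U) = {M, N, O} ∈ τ_X ✓.
  U = {88, 89, 90}: f^{-1}(U) = {M, N, O} ∈ τ_X ✓.
Every preimage lies in τ_X, so f IS continuous.


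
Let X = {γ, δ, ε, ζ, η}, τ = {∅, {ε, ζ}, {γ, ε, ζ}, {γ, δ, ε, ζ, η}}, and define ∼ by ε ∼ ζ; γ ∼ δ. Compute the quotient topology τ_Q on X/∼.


X/∼ = {[γ=δ], [ε=ζ], [η]}; |τ_Q| = 3.

Equivalence classes: [γ=δ], [ε=ζ], [η].
Quotient map π: X → X/∼ sends γ ↦ [γ=δ], δ ↦ [γ=δ], ε ↦ [ε=ζ], ζ ↦ [ε=ζ], η ↦ [η].
For each subset V ⊆ X/∼, compute π^{-1}(V) ⊆ X and check whether π^{-1}(V) ∈ τ. V is open in τ_Q iff π^{-1}(V) ∈ τ.
  V = {}: π^{-1}(V) = ∅ ∈ τ ✓.
  V = {[γ=δ]}: π^{-1}(V) = {γ, δ} ∉ τ ✗.
  V = {[ε=ζ]}: π^{-1}(V) = {ε, ζ} ∈ τ ✓.
  V = {[γ=δ], [ε=ζ]}: π^{-1}(V) = {γ, δ, ε, ζ} ∉ τ ✗.
  V = {[η]}: π^{-1}(V) = {η} ∉ τ ✗.
  V = {[γ=δ], [η]}: π^{-1}(V) = {γ, δ, η} ∉ τ ✗.
  V = {[ε=ζ], [η]}: π^{-1}(V) = {ε, ζ, η} ∉ τ ✗.
  V = {[γ=δ], [ε=ζ], [η]}: π^{-1}(V) = {γ, δ, ε, ζ, η} ∈ τ ✓.
Open sets in the quotient: τ_Q = {{}, {[ε=ζ]}, {[γ=δ], [ε=ζ], [η]}} (3 elements).


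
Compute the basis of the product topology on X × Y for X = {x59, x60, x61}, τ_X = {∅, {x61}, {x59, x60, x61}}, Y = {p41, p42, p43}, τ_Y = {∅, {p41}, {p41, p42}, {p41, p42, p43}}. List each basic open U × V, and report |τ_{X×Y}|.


Basis B = {∅ × ∅, {x61} × {p41}, {x61} × {p41, p42}, {x59, x60, x61} × {p41}, {x61} × {p41, p42, p43}, {x59, x60, x61} × {p41, p42}, {x59, x60, x61} × {p41, p42, p43}}; |τ_{X×Y}| = 10.

Enumerate products U × V with U ∈ τ_X, V ∈ τ_Y (deduplicated):
  ∅ × ∅ = {} (∅)
  {x61} × {p41} = {(x61,p41)}
  {x61} × {p41, p42} = {(x61,p41), (x61,p42)}
  {x59, x60, x61} × {p41} = {(x59,p41), (x60,p41), (x61,p41)}
  {x61} × {p41, p42, p43} = {(x61,p41), (x61,p42), (x61,p43)}
  {x59, x60, x61} × {p41, p42} = {(x59,p41), (x59,p42), (x60,p41), (x60,p42), (x61,p41), (x61,p42)}
  {x59, x60, x61} × {p41, p42, p43} = {(x59,p41), (x59,p42), (x59,p43), (x60,p41), (x60,p42), (x60,p43), (x61,p41), (x61,p42), (x61,p43)}
These 7 distinct sets form the basis B.
Close under arbitrary unions to get τ_{X×Y}; counting gives |τ_{X×Y}| = 10.


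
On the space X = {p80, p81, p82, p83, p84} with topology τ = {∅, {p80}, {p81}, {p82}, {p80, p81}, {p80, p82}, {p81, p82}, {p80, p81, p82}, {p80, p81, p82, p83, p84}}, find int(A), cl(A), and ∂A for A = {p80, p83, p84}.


int(A) = {p80}, cl(A) = {p80, p83, p84}, ∂A = {p83, p84}.

Closed sets in (X, τ) are complements of opens:
  closed(X, τ) = {∅, {p83, p84}, {p80, p83, p84}, {p81, p83, p84}, {p82, p83, p84}, {p80, p81, p83, p84}, {p80, p82, p83, p84}, {p81, p82, p83, p84}, {p80, p81, p82, p83, p84}}.
int(A) = ⋃ {U ∈ τ : U ⊆ A}. Opens contained in A: ∅, {p80}.
Taking the union of these: int(A) = {p80}.
cl(A) = ⋂ {C closed : A ⊆ C}. Closed sets containing A: {p80, p83, p84}, {p80, p81, p83, p84}, {p80, p82, p83, p84}, {p80, p81, p82, p83, p84}.
Intersecting these: cl(A) = {p80, p83, p84}.
∂A = cl(A) ∖ int(A) = {p80, p83, p84} ∖ {p80} = {p83, p84}.


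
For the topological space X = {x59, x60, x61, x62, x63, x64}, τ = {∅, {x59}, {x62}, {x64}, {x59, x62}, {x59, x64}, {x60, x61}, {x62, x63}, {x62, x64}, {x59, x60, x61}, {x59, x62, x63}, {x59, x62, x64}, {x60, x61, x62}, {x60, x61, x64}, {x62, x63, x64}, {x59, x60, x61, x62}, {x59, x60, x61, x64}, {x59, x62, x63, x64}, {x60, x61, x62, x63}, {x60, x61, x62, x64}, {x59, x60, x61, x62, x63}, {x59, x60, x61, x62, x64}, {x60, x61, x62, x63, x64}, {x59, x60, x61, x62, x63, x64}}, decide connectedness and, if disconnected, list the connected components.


(X, τ) is disconnected; components = [{x59}, {x64}, {x60, x61}, {x62, x63}].

Find clopen sets (U ∈ τ with X ∖ U ∈ τ):
  U = ∅, X ∖ U = {x59, x60, x61, x62, x63, x64} — both open, so U is clopen.
  U = {x59}, X ∖ U = {x60, x61, x62, x63, x64} — both open, so U is clopen.
  U = {x64}, X ∖ U = {x59, x60, x61, x62, x63} — both open, so U is clopen.
  U = {x59, x64}, X ∖ U = {x60, x61, x62, x63} — both open, so U is clopen.
  U = {x60, x61}, X ∖ U = {x59, x62, x63, x64} — both open, so U is clopen.
  U = {x62, x63}, X ∖ U = {x59, x60, x61, x64} — both open, so U is clopen.
  U = {x59, x60, x61}, X ∖ U = {x62, x63, x64} — both open, so U is clopen.
  U = {x59, x62, x63}, X ∖ U = {x60, x61, x64} — both open, so U is clopen.
  U = {x60, x61, x64}, X ∖ U = {x59, x62, x63} — both open, so U is clopen.
  U = {x62, x63, x64}, X ∖ U = {x59, x60, x61} — both open, so U is clopen.
  U = {x59, x60, x61, x64}, X ∖ U = {x62, x63} — both open, so U is clopen.
  U = {x59, x62, x63, x64}, X ∖ U = {x60, x61} — both open, so U is clopen.
  U = {x60, x61, x62, x63}, X ∖ U = {x59, x64} — both open, so U is clopen.
  U = {x59, x60, x61, x62, x63}, X ∖ U = {x64} — both open, so U is clopen.
  U = {x60, x61, x62, x63, x64}, X ∖ U = {x59} — both open, so U is clopen.
  U = {x59, x60, x61, x62, x63, x64}, X ∖ U = ∅ — both open, so U is clopen.
Nontrivial clopen(s) exist: e.g. {x60, x61}. So (X, τ) is disconnected.
Compute connected components by grouping points that agree on all clopens:
  component: {x59}
  component: {x64}
  component: {x60, x61}
  component: {x62, x63}


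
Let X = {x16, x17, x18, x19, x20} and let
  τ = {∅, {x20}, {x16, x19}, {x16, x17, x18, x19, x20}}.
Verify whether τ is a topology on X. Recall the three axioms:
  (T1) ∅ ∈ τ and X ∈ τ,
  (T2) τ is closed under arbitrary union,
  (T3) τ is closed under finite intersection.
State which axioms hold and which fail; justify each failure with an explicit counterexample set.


τ is NOT a topology on X.

Axiom (T1): ∅ ∈ τ? Yes; X ∈ τ? Yes.
Axiom (T2/T3): check pairwise unions and intersections of members of τ.
Counterexample for (T2): {x20} ∪ {x16, x19} = {x16, x19, x20} ∉ τ. Therefore τ is NOT a topology.


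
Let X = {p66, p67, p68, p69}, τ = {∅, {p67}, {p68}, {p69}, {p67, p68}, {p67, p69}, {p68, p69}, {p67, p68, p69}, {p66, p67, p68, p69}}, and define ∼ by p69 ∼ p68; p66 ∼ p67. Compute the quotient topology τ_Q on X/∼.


X/∼ = {[p66=p67], [p68=p69]}; |τ_Q| = 3.

Equivalence classes: [p66=p67], [p68=p69].
Quotient map π: X → X/∼ sends p66 ↦ [p66=p67], p67 ↦ [p66=p67], p68 ↦ [p68=p69], p69 ↦ [p68=p69].
For each subset V ⊆ X/∼, compute π^{-1}(V) ⊆ X and check whether π^{-1}(V) ∈ τ. V is open in τ_Q iff π^{-1}(V) ∈ τ.
  V = {}: π^{-1}(V) = ∅ ∈ τ ✓.
  V = {[p66=p67]}: π^{-1}(V) = {p66, p67} ∉ τ ✗.
  V = {[p68=p69]}: π^{-1}(V) = {p68, p69} ∈ τ ✓.
  V = {[p66=p67], [p68=p69]}: π^{-1}(V) = {p66, p67, p68, p69} ∈ τ ✓.
Open sets in the quotient: τ_Q = {{}, {[p68=p69]}, {[p66=p67], [p68=p69]}} (3 elements).


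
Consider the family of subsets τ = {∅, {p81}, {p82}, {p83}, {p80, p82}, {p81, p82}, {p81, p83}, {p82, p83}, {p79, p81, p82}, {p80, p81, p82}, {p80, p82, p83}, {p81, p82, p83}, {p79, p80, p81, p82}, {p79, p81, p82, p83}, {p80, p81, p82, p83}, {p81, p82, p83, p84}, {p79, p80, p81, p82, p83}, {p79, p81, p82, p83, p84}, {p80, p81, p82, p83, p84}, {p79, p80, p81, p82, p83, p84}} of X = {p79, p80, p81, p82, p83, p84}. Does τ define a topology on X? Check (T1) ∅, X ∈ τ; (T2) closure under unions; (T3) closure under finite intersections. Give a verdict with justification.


τ IS a topology on X.

Axiom (T1): ∅ ∈ τ? Yes; X ∈ τ? Yes.
Axiom (T2/T3): check pairwise unions and intersections of members of τ.
All pairwise intersections and unions checked — each lies in τ. Therefore τ satisfies (T1), (T2), (T3): it IS a topology on X.


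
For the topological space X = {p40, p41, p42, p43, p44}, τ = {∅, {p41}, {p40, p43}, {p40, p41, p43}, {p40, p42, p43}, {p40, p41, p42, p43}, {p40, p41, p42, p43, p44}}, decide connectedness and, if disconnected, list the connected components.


(X, τ) is connected.

Find clopen sets (U ∈ τ with X ∖ U ∈ τ):
  U = ∅, X ∖ U = {p40, p41, p42, p43, p44} — both open, so U is clopen.
  U = {p40, p41, p42, p43, p44}, X ∖ U = ∅ — both open, so U is clopen.
Only trivial clopens (∅ and X) exist, so (X, τ) is connected.
Compute connected components by grouping points that agree on all clopens:
  component: {p40, p41, p42, p43, p44}
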